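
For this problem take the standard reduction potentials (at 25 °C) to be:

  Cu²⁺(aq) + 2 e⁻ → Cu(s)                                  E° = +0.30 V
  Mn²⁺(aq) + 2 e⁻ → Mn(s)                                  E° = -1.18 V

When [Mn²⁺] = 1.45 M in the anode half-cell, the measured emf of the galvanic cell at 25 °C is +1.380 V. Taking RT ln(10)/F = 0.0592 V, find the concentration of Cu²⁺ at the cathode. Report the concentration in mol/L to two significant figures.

Cu²⁺/Cu is the cathode, Mn²⁺/Mn the anode: E°cell = +1.48 V, n = 2.
Overall reaction: Cu²⁺(aq) + Mn(s) → Cu(s) + Mn²⁺(aq); Q = [Mn²⁺]^1/[Cu²⁺]^1.
From E = E° − (0.0592/n) log Q: log Q = (E° − E)·n/0.0592 = (+1.48 − (+1.380))·2/0.0592 = 3.3784.
So 1·log[Cu²⁺] = 1·log(1.45) − log Q = 0.1614 − (3.3784) = -3.2170; [Cu²⁺] = 10^(-3.2170) ≈ 0.00061 M.

0.00061 M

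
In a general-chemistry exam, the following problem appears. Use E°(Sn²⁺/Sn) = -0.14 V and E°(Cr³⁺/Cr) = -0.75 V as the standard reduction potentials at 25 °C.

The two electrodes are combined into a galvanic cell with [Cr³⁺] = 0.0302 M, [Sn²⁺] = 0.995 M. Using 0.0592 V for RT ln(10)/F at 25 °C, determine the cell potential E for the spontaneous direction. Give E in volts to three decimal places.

+0.640 V

Sn²⁺/Sn is the cathode (higher E°), Cr³⁺/Cr the anode: E°cell = -0.14 − (-0.75) = +0.61 V, n = 6.
Overall: 3 Sn²⁺(aq) + 2 Cr(s) → 3 Sn(s) + 2 Cr³⁺(aq)
Q = [Cr³⁺]^2 / ([Sn²⁺]^3); log Q = -3.033.
E = E° − (0.0592/n) log Q = +0.61 − (0.0592/6)(-3.033) = +0.640 V.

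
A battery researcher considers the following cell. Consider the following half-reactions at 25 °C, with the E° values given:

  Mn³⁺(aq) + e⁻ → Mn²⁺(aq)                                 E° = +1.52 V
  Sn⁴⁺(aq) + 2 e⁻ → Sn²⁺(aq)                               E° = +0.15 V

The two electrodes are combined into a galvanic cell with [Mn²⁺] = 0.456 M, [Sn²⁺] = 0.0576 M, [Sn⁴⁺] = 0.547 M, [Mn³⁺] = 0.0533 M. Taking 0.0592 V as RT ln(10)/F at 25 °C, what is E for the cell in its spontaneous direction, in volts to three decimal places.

Mn³⁺/Mn²⁺ is the cathode (higher E°), Sn⁴⁺/Sn²⁺ the anode: E°cell = +1.52 − (+0.15) = +1.37 V, n = 2.
Overall: 2 Mn³⁺(aq) + Sn²⁺(aq) → 2 Mn²⁺(aq) + Sn⁴⁺(aq)
Q = [Mn²⁺]^2·[Sn⁴⁺] / ([Mn³⁺]^2·[Sn²⁺]); log Q = 2.842.
E = E° − (0.0592/n) log Q = +1.37 − (0.0592/2)(2.842) = +1.286 V.

+1.286 V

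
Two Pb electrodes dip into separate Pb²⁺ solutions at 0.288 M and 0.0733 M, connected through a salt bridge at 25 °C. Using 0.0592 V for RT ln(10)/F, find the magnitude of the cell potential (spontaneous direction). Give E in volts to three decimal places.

For a concentration cell E°cell = 0. The 0.288 M side is the cathode (reduction is favoured where [Pb²⁺] is higher).
With n = 2, E = −(0.0592/2) log([Pb²⁺]ₐₙ/[Pb²⁺]꜀ₐₜ) = −(0.0592/2) log(0.0733/0.288) = −(0.0592/2)(-0.594) = +0.018 V.

+0.018 V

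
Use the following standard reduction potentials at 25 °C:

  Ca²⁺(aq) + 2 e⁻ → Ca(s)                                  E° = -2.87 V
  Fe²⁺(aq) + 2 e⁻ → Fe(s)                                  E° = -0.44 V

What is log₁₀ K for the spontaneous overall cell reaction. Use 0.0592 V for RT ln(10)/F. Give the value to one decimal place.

82.1

Cathode: Fe²⁺/Fe; anode: Ca²⁺/Ca. E°cell = +2.43 V, n = 2.
log K = nE°cell / 0.0592 = (2)(+2.43) / 0.0592 = 82.1.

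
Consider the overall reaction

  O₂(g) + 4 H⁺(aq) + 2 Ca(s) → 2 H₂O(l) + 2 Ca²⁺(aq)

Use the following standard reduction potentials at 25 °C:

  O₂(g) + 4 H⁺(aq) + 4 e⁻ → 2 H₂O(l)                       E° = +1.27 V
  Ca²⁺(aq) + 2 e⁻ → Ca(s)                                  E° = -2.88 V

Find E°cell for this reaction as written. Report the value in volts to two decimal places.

+4.15 V

The O₂/H₂O couple has the higher reduction potential, so it is the cathode; Ca²⁺/Ca is oxidised at the anode.
E°cell = E°(cathode) − E°(anode) = (+1.27) − (-2.88) = +4.15 V.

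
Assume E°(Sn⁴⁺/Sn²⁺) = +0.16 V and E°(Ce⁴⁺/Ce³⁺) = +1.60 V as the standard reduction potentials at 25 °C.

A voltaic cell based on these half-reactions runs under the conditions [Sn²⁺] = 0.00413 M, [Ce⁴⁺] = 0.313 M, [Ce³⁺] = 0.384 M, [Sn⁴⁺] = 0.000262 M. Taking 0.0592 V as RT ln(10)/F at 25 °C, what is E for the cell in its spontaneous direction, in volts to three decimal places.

Ce⁴⁺/Ce³⁺ is the cathode (higher E°), Sn⁴⁺/Sn²⁺ the anode: E°cell = +1.60 − (+0.16) = +1.44 V, n = 2.
Overall: 2 Ce⁴⁺(aq) + Sn²⁺(aq) → 2 Ce³⁺(aq) + Sn⁴⁺(aq)
Q = [Ce³⁺]^2·[Sn⁴⁺] / ([Ce⁴⁺]^2·[Sn²⁺]); log Q = -1.020.
E = E° − (0.0592/n) log Q = +1.44 − (0.0592/2)(-1.020) = +1.470 V.

+1.470 V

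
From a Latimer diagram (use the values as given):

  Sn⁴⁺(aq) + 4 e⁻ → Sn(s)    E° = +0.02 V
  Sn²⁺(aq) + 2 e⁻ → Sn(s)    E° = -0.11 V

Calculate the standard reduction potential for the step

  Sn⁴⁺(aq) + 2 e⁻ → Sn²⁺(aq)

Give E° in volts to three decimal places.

Sequential free energies add, so n₃E°₃ = n₁E°₁ + n₂E°₂.
With n₃ = 4, and the known step contributing 2×(-0.11) V, the unknown satisfies 2·E° = 4×(+0.02) − 2×(-0.11) = +0.300.
E° = +0.300 / 2 = +0.150 V.

+0.150 V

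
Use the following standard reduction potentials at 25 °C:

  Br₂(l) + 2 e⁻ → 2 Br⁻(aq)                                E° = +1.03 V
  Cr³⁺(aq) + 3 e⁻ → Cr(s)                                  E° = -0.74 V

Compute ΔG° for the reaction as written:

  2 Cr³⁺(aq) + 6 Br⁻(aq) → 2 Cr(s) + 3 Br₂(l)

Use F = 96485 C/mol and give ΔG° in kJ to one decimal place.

As written, Cr³⁺/Cr is reduced (cathode) and Br₂/Br⁻ is oxidised (anode), so E°cell = (-0.74) − (+1.03) = -1.77 V.
Balancing electrons gives n = 6.
ΔG° = −nFE° = −(6)(96485)(-1.77) = 1,024,671 J = +1024.7 kJ.

+1024.7 kJ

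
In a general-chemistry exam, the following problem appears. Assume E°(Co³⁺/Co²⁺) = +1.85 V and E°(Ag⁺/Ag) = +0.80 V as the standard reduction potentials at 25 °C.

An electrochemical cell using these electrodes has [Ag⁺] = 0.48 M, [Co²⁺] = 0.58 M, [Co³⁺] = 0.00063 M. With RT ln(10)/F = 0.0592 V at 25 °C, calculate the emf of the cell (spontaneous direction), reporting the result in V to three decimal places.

+0.893 V

Co³⁺/Co²⁺ is the cathode (higher E°), Ag⁺/Ag the anode: E°cell = +1.85 − (+0.80) = +1.05 V, n = 1.
Overall: Co³⁺(aq) + Ag(s) → Co²⁺(aq) + Ag⁺(aq)
Q = [Co²⁺]·[Ag⁺] / ([Co³⁺]); log Q = 2.645.
E = E° − (0.0592/n) log Q = +1.05 − (0.0592/1)(2.645) = +0.893 V.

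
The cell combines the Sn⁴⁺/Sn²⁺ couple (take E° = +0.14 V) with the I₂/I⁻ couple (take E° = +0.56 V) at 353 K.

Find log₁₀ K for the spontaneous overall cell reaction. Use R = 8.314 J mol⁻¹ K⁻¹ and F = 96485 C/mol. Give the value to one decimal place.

Cathode: I₂/I⁻; anode: Sn⁴⁺/Sn²⁺. E°cell = (+0.56) − (+0.14) = +0.42 V, with n = 2.
ΔG° = −nFE° = −RT ln K, so ln K = nFE°/(RT) = (2)(96485)(+0.42) / ((8.314)(353)) = 27.616.
log₁₀ K = 27.616 / ln 10 = 12.0.

12.0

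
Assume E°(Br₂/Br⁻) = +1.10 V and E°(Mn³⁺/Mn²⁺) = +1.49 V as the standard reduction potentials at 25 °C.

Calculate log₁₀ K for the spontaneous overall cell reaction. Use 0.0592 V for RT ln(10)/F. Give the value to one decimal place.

Cathode: Mn³⁺/Mn²⁺; anode: Br₂/Br⁻. E°cell = +0.39 V, n = 2.
log K = nE°cell / 0.0592 = (2)(+0.39) / 0.0592 = 13.2.

13.2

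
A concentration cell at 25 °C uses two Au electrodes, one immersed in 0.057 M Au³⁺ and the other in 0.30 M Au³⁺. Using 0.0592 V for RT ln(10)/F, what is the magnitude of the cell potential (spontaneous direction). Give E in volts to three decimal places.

+0.014 V

For a concentration cell E°cell = 0. The 0.30 M side is the cathode (reduction is favoured where [Au³⁺] is higher).
With n = 3, E = −(0.0592/3) log([Au³⁺]ₐₙ/[Au³⁺]꜀ₐₜ) = −(0.0592/3) log(0.057/0.3) = −(0.0592/3)(-0.721) = +0.014 V.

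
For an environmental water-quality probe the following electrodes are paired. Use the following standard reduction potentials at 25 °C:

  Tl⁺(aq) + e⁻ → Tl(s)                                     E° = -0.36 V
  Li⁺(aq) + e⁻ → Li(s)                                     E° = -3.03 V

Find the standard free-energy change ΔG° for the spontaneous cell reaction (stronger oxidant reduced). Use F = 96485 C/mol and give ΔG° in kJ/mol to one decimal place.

-257.6 kJ/mol

Tl⁺/Tl (E° = -0.36 V) is the cathode; Li⁺/Li (E° = -3.03 V) is the anode, so E°cell = +2.67 V.
Balancing electrons gives n = 1 (lcm of 1 and 1).
ΔG° = −nFE° = −(1)(96485)(+2.67) = -257,615 J = -257.6 kJ/mol.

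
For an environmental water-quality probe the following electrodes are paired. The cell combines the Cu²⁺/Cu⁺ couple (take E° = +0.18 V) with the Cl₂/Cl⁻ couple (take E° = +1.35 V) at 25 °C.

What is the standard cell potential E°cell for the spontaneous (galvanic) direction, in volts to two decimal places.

The Cl₂/Cl⁻ couple has the higher reduction potential, so it is the cathode; Cu²⁺/Cu⁺ is oxidised at the anode.
E°cell = E°(cathode) − E°(anode) = (+1.35) − (+0.18) = +1.17 V.

+1.17 V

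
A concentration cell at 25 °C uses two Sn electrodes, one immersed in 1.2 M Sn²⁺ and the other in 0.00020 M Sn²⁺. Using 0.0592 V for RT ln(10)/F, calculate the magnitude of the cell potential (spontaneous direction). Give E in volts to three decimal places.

For a concentration cell E°cell = 0. The 1.2 M side is the cathode (reduction is favoured where [Sn²⁺] is higher).
With n = 2, E = −(0.0592/2) log([Sn²⁺]ₐₙ/[Sn²⁺]꜀ₐₜ) = −(0.0592/2) log(0.0002/1.2) = −(0.0592/2)(-3.778) = +0.112 V.

+0.112 V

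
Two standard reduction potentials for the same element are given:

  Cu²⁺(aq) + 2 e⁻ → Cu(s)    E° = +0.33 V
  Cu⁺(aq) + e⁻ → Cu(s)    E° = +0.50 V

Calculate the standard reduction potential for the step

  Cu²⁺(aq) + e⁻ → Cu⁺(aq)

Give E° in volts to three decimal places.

Sequential free energies add, so n₃E°₃ = n₁E°₁ + n₂E°₂.
With n₃ = 2, and the known step contributing 1×(+0.50) V, the unknown satisfies 1·E° = 2×(+0.33) − 1×(+0.50) = +0.160.
E° = +0.160 / 1 = +0.160 V.

+0.160 V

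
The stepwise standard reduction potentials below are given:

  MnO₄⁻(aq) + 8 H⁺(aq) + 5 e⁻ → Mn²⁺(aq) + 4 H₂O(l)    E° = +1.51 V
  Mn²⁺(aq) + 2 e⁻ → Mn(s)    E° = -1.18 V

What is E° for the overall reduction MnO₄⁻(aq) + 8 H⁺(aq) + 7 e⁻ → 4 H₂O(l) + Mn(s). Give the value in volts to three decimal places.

Standard free energies of sequential steps add: ΔG°₃ = ΔG°₁ + ΔG°₂, so n₃E°₃ = n₁E°₁ + n₂E°₂.
E°₃ = (5×+1.51 + 2×-1.18) / 7 = (+5.190) / 7 = +0.741 V.

+0.741 V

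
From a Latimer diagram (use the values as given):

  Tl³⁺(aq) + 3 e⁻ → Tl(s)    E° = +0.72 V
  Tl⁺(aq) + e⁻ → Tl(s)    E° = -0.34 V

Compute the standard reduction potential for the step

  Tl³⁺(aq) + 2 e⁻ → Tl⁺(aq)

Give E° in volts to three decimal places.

Sequential free energies add, so n₃E°₃ = n₁E°₁ + n₂E°₂.
With n₃ = 3, and the known step contributing 1×(-0.34) V, the unknown satisfies 2·E° = 3×(+0.72) − 1×(-0.34) = +2.500.
E° = +2.500 / 2 = +1.250 V.

+1.250 V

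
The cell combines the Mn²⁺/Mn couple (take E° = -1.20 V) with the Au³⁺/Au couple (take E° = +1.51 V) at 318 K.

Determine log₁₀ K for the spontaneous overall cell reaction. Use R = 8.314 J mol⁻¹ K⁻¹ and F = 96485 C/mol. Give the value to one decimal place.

257.7

Cathode: Au³⁺/Au; anode: Mn²⁺/Mn. E°cell = (+1.51) − (-1.20) = +2.71 V, with n = 6.
ΔG° = −nFE° = −RT ln K, so ln K = nFE°/(RT) = (6)(96485)(+2.71) / ((8.314)(318)) = 593.394.
log₁₀ K = 593.394 / ln 10 = 257.7.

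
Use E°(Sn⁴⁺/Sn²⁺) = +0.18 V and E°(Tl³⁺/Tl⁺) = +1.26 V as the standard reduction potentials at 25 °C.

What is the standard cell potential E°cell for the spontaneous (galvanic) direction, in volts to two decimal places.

The Tl³⁺/Tl⁺ couple has the higher reduction potential, so it is the cathode; Sn⁴⁺/Sn²⁺ is oxidised at the anode.
E°cell = E°(cathode) − E°(anode) = (+1.26) − (+0.18) = +1.08 V.

+1.08 V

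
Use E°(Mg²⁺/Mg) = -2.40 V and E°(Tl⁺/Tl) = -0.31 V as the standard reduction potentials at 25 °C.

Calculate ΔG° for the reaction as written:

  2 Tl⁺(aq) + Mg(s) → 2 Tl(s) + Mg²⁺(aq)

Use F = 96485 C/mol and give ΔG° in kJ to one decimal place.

-403.3 kJ

As written, Tl⁺/Tl is reduced (cathode) and Mg²⁺/Mg is oxidised (anode), so E°cell = (-0.31) − (-2.40) = +2.09 V.
Balancing electrons gives n = 2.
ΔG° = −nFE° = −(2)(96485)(+2.09) = -403,307 J = -403.3 kJ.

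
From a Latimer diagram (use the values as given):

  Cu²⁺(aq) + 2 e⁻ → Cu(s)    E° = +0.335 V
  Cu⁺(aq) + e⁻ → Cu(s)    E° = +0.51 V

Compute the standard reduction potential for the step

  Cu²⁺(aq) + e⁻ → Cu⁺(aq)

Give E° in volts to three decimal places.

Sequential free energies add, so n₃E°₃ = n₁E°₁ + n₂E°₂.
With n₃ = 2, and the known step contributing 1×(+0.51) V, the unknown satisfies 1·E° = 2×(+0.335) − 1×(+0.51) = +0.160.
E° = +0.160 / 1 = +0.160 V.

+0.160 V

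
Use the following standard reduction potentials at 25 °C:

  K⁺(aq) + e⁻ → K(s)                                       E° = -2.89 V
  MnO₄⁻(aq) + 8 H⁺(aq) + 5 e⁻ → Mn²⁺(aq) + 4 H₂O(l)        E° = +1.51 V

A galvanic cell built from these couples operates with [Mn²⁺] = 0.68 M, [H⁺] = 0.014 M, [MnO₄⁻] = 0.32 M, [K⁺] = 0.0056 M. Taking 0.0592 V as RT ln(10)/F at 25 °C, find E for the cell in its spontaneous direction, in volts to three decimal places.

MnO₄⁻/Mn²⁺ is the cathode (higher E°), K⁺/K the anode: E°cell = +1.51 − (-2.89) = +4.40 V, n = 5.
Overall: MnO₄⁻(aq) + 8 H⁺(aq) + 5 K(s) → Mn²⁺(aq) + 4 H₂O(l) + 5 K⁺(aq)
Q = [Mn²⁺]·[K⁺]^5 / ([MnO₄⁻]·[H⁺]^8); log Q = 3.899.
E = E° − (0.0592/n) log Q = +4.40 − (0.0592/5)(3.899) = +4.354 V.

+4.354 V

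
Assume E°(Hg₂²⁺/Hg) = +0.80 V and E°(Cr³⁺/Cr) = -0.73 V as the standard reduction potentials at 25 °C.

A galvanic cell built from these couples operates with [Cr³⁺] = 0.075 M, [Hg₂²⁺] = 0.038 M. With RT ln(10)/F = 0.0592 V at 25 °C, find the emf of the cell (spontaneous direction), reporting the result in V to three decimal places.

+1.510 V

Hg₂²⁺/Hg is the cathode (higher E°), Cr³⁺/Cr the anode: E°cell = +0.80 − (-0.73) = +1.53 V, n = 6.
Overall: 3 Hg₂²⁺(aq) + 2 Cr(s) → 6 Hg(l) + 2 Cr³⁺(aq)
Q = [Cr³⁺]^2 / ([Hg₂²⁺]^3); log Q = 2.011.
E = E° − (0.0592/n) log Q = +1.53 − (0.0592/6)(2.011) = +1.510 V.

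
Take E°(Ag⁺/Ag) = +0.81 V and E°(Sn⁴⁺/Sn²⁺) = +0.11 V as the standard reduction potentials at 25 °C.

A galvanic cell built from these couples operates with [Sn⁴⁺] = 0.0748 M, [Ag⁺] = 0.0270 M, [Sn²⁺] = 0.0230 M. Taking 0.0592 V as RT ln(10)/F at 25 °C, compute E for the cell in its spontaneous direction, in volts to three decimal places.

+0.592 V

Ag⁺/Ag is the cathode (higher E°), Sn⁴⁺/Sn²⁺ the anode: E°cell = +0.81 − (+0.11) = +0.70 V, n = 2.
Overall: 2 Ag⁺(aq) + Sn²⁺(aq) → 2 Ag(s) + Sn⁴⁺(aq)
Q = [Sn⁴⁺] / ([Ag⁺]^2·[Sn²⁺]); log Q = 3.649.
E = E° − (0.0592/n) log Q = +0.70 − (0.0592/2)(3.649) = +0.592 V.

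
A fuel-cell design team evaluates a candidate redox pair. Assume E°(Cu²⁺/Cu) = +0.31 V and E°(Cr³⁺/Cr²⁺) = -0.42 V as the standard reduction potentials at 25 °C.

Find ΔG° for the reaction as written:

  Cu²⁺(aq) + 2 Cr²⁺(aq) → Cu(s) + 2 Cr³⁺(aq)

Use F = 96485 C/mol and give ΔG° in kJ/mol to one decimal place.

As written, Cu²⁺/Cu is reduced (cathode) and Cr³⁺/Cr²⁺ is oxidised (anode), so E°cell = (+0.31) − (-0.42) = +0.73 V.
Balancing electrons gives n = 2.
ΔG° = −nFE° = −(2)(96485)(+0.73) = -140,868 J = -140.9 kJ/mol.

-140.9 kJ/mol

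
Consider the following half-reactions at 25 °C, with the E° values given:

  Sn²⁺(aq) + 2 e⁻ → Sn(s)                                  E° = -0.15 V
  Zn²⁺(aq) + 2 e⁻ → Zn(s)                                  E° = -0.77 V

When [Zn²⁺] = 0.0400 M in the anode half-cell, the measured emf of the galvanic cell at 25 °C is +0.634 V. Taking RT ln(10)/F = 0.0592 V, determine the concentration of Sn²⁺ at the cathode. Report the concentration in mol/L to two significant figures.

0.12 M

Sn²⁺/Sn is the cathode, Zn²⁺/Zn the anode: E°cell = +0.62 V, n = 2.
Overall reaction: Sn²⁺(aq) + Zn(s) → Sn(s) + Zn²⁺(aq); Q = [Zn²⁺]^1/[Sn²⁺]^1.
From E = E° − (0.0592/n) log Q: log Q = (E° − E)·n/0.0592 = (+0.62 − (+0.634))·2/0.0592 = -0.4730.
So 1·log[Sn²⁺] = 1·log(0.04) − log Q = -1.3979 − (-0.4730) = -0.9249; [Sn²⁺] = 10^(-0.9249) ≈ 0.12 M.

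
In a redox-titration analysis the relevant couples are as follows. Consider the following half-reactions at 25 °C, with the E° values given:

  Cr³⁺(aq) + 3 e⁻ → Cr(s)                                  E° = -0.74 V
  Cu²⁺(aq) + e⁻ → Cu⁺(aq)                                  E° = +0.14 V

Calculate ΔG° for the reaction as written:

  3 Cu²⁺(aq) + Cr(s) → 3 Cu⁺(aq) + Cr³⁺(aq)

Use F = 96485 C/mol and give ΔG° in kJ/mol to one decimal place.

As written, Cu²⁺/Cu⁺ is reduced (cathode) and Cr³⁺/Cr is oxidised (anode), so E°cell = (+0.14) − (-0.74) = +0.88 V.
Balancing electrons gives n = 3.
ΔG° = −nFE° = −(3)(96485)(+0.88) = -254,720 J = -254.7 kJ/mol.

-254.7 kJ/mol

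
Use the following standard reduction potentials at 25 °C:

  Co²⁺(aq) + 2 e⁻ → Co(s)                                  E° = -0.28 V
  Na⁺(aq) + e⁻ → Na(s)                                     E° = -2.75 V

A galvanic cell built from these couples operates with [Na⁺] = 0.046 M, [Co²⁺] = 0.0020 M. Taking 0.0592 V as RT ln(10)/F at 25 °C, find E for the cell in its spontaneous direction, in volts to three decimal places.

Co²⁺/Co is the cathode (higher E°), Na⁺/Na the anode: E°cell = -0.28 − (-2.75) = +2.47 V, n = 2.
Overall: Co²⁺(aq) + 2 Na(s) → Co(s) + 2 Na⁺(aq)
Q = [Na⁺]^2 / ([Co²⁺]); log Q = 0.024.
E = E° − (0.0592/n) log Q = +2.47 − (0.0592/2)(0.024) = +2.469 V.

+2.469 V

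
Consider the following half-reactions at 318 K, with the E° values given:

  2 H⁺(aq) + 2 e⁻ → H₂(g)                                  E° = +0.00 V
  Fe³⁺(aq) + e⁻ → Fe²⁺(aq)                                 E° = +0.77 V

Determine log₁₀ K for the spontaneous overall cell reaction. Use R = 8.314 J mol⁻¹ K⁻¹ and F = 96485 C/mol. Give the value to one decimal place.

24.4

Cathode: Fe³⁺/Fe²⁺; anode: H⁺/H₂. E°cell = (+0.77) − (+0.00) = +0.77 V, with n = 2.
ΔG° = −nFE° = −RT ln K, so ln K = nFE°/(RT) = (2)(96485)(+0.77) / ((8.314)(318)) = 56.201.
log₁₀ K = 56.201 / ln 10 = 24.4.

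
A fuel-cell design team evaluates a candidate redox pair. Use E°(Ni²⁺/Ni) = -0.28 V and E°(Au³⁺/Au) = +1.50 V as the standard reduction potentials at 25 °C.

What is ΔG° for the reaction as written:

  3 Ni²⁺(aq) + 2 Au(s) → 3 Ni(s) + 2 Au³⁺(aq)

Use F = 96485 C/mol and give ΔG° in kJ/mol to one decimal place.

As written, Ni²⁺/Ni is reduced (cathode) and Au³⁺/Au is oxidised (anode), so E°cell = (-0.28) − (+1.50) = -1.78 V.
Balancing electrons gives n = 6.
ΔG° = −nFE° = −(6)(96485)(-1.78) = 1,030,460 J = +1030.5 kJ/mol.

+1030.5 kJ/mol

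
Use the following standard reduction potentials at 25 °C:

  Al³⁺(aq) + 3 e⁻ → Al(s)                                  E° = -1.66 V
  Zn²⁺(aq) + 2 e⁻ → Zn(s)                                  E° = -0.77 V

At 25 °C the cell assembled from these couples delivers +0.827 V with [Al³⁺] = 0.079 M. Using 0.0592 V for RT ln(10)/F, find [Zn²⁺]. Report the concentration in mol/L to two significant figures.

Zn²⁺/Zn is the cathode, Al³⁺/Al the anode: E°cell = +0.89 V, n = 6.
Overall reaction: 3 Zn²⁺(aq) + 2 Al(s) → 3 Zn(s) + 2 Al³⁺(aq); Q = [Al³⁺]^2/[Zn²⁺]^3.
From E = E° − (0.0592/n) log Q: log Q = (E° − E)·n/0.0592 = (+0.89 − (+0.827))·6/0.0592 = 6.3851.
So 3·log[Zn²⁺] = 2·log(0.079) − log Q = -2.2047 − (6.3851) = -8.5898; log[Zn²⁺] = -8.5898 / 3 = -2.8633; [Zn²⁺] = 10^(-2.8633) ≈ 0.0014 M.

0.0014 M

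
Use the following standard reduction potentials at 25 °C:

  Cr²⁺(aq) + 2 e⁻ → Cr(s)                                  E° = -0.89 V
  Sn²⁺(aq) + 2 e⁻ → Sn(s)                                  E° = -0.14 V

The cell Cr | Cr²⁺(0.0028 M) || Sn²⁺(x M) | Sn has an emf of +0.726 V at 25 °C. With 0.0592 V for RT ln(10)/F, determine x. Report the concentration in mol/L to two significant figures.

Sn²⁺/Sn is the cathode, Cr²⁺/Cr the anode: E°cell = +0.75 V, n = 2.
Overall reaction: Sn²⁺(aq) + Cr(s) → Sn(s) + Cr²⁺(aq); Q = [Cr²⁺]^1/[Sn²⁺]^1.
From E = E° − (0.0592/n) log Q: log Q = (E° − E)·n/0.0592 = (+0.75 − (+0.726))·2/0.0592 = 0.8108.
So 1·log[Sn²⁺] = 1·log(0.0028) − log Q = -2.5528 − (0.8108) = -3.3636; [Sn²⁺] = 10^(-3.3636) ≈ 0.00043 M.

0.00043 M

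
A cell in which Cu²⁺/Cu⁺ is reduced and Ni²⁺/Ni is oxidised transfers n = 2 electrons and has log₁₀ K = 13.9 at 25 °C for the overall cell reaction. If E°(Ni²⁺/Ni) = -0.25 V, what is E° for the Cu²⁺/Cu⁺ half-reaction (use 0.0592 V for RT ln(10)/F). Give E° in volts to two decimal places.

E°cell = (0.0592/n)·log K = (0.0592/2)(13.9) = +0.411 V.
Since Cu²⁺/Cu⁺ is the cathode and Ni²⁺/Ni the anode, E°cell = E°(Cu²⁺/Cu⁺) − E°(Ni²⁺/Ni).
So E°(Cu²⁺/Cu⁺) = E°cell + E°(Ni²⁺/Ni) = +0.411 + (-0.25) = +0.16 V.

+0.16 V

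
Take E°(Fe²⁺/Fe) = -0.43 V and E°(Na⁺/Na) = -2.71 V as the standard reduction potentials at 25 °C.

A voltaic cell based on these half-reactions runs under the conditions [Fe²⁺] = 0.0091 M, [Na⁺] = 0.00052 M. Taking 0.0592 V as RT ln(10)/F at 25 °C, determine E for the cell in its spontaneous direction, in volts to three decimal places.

+2.414 V

Fe²⁺/Fe is the cathode (higher E°), Na⁺/Na the anode: E°cell = -0.43 − (-2.71) = +2.28 V, n = 2.
Overall: Fe²⁺(aq) + 2 Na(s) → Fe(s) + 2 Na⁺(aq)
Q = [Na⁺]^2 / ([Fe²⁺]); log Q = -4.527.
E = E° − (0.0592/n) log Q = +2.28 − (0.0592/2)(-4.527) = +2.414 V.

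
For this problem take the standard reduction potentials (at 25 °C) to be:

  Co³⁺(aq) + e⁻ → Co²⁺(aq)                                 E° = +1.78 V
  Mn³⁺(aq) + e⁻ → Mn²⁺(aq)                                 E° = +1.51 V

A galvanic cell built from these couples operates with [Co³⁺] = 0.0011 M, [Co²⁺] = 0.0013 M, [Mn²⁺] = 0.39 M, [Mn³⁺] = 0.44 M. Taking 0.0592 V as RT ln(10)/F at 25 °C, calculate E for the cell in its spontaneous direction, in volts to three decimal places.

Co³⁺/Co²⁺ is the cathode (higher E°), Mn³⁺/Mn²⁺ the anode: E°cell = +1.78 − (+1.51) = +0.27 V, n = 1.
Overall: Co³⁺(aq) + Mn²⁺(aq) → Co²⁺(aq) + Mn³⁺(aq)
Q = [Co²⁺]·[Mn³⁺] / ([Co³⁺]·[Mn²⁺]); log Q = 0.125.
E = E° − (0.0592/n) log Q = +0.27 − (0.0592/1)(0.125) = +0.263 V.

+0.263 V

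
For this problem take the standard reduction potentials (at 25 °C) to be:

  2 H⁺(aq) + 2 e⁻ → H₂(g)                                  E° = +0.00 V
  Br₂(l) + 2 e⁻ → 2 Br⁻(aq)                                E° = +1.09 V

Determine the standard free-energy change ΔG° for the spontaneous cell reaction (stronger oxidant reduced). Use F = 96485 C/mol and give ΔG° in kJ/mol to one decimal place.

Br₂/Br⁻ (E° = +1.09 V) is the cathode; H⁺/H₂ (E° = +0.00 V) is the anode, so E°cell = +1.09 V.
Balancing electrons gives n = 2 (lcm of 2 and 2).
ΔG° = −nFE° = −(2)(96485)(+1.09) = -210,337 J = -210.3 kJ/mol.

-210.3 kJ/mol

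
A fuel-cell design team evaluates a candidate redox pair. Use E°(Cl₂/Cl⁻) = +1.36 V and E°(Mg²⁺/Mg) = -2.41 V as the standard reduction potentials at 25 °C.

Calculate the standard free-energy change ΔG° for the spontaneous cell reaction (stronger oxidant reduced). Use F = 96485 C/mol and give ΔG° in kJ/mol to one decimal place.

Cl₂/Cl⁻ (E° = +1.36 V) is the cathode; Mg²⁺/Mg (E° = -2.41 V) is the anode, so E°cell = +3.77 V.
Balancing electrons gives n = 2 (lcm of 2 and 2).
ΔG° = −nFE° = −(2)(96485)(+3.77) = -727,497 J = -727.5 kJ/mol.

-727.5 kJ/mol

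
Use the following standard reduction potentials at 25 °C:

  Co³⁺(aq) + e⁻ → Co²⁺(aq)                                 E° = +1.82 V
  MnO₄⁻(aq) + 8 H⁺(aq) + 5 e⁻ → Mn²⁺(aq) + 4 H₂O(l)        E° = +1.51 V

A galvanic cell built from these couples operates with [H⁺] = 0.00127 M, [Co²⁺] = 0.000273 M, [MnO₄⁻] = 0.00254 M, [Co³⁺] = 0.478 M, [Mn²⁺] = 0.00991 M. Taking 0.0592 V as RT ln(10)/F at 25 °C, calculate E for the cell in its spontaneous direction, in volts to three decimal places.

Co³⁺/Co²⁺ is the cathode (higher E°), MnO₄⁻/Mn²⁺ the anode: E°cell = +1.82 − (+1.51) = +0.31 V, n = 5.
Overall: 5 Co³⁺(aq) + Mn²⁺(aq) + 4 H₂O(l) → 5 Co²⁺(aq) + MnO₄⁻(aq) + 8 H⁺(aq)
Q = [Co²⁺]^5·[MnO₄⁻]·[H⁺]^8 / ([Co³⁺]^5·[Mn²⁺]); log Q = -39.977.
E = E° − (0.0592/n) log Q = +0.31 − (0.0592/5)(-39.977) = +0.783 V.

+0.783 V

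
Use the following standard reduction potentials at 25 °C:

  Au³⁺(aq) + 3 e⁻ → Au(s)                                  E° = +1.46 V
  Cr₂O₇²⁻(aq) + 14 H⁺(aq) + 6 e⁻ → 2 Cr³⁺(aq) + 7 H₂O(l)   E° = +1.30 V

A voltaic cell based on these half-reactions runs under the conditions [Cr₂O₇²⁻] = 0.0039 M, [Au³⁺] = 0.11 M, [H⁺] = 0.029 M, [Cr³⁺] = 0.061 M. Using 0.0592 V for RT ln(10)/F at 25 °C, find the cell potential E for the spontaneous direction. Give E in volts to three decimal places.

+0.353 V

Au³⁺/Au is the cathode (higher E°), Cr₂O₇²⁻/Cr³⁺ the anode: E°cell = +1.46 − (+1.30) = +0.16 V, n = 6.
Overall: 2 Au³⁺(aq) + 2 Cr³⁺(aq) + 7 H₂O(l) → 2 Au(s) + Cr₂O₇²⁻(aq) + 14 H⁺(aq)
Q = [Cr₂O₇²⁻]·[H⁺]^14 / ([Au³⁺]^2·[Cr³⁺]^2); log Q = -19.589.
E = E° − (0.0592/n) log Q = +0.16 − (0.0592/6)(-19.589) = +0.353 V.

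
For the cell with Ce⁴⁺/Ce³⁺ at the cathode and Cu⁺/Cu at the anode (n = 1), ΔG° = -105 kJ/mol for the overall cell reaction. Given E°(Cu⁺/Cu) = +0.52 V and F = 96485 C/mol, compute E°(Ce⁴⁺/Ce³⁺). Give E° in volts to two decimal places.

E°cell = −ΔG°/(nF) = −(-105×10³)/((1)(96485)) = +1.088 V.
Since Ce⁴⁺/Ce³⁺ is the cathode and Cu⁺/Cu the anode, E°cell = E°(Ce⁴⁺/Ce³⁺) − E°(Cu⁺/Cu).
So E°(Ce⁴⁺/Ce³⁺) = E°cell + E°(Cu⁺/Cu) = +1.088 + (+0.52) = +1.61 V.

+1.61 V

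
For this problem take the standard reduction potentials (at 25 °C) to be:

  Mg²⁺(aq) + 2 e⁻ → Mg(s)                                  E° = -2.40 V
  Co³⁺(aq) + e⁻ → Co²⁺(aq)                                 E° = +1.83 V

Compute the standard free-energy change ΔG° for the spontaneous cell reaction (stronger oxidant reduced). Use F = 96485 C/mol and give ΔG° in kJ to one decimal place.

Co³⁺/Co²⁺ (E° = +1.83 V) is the cathode; Mg²⁺/Mg (E° = -2.40 V) is the anode, so E°cell = +4.23 V.
Balancing electrons gives n = 2 (lcm of 1 and 2).
ΔG° = −nFE° = −(2)(96485)(+4.23) = -816,263 J = -816.3 kJ.

-816.3 kJ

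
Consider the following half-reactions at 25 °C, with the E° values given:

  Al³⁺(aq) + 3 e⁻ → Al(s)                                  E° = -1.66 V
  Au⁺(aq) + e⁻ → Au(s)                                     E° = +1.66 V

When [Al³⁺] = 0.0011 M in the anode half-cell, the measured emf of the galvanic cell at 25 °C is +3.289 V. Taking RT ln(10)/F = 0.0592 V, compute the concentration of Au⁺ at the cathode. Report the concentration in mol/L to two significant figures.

0.031 M

Au⁺/Au is the cathode, Al³⁺/Al the anode: E°cell = +3.32 V, n = 3.
Overall reaction: 3 Au⁺(aq) + Al(s) → 3 Au(s) + Al³⁺(aq); Q = [Al³⁺]^1/[Au⁺]^3.
From E = E° − (0.0592/n) log Q: log Q = (E° − E)·n/0.0592 = (+3.32 − (+3.289))·3/0.0592 = 1.5709.
So 3·log[Au⁺] = 1·log(0.0011) − log Q = -2.9586 − (1.5709) = -4.5295; log[Au⁺] = -4.5295 / 3 = -1.5098; [Au⁺] = 10^(-1.5098) ≈ 0.031 M.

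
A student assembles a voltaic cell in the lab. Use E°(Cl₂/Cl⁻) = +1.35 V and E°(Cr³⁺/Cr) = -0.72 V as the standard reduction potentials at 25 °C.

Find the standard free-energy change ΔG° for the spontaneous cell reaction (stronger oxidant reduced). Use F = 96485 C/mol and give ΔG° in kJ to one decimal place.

Cl₂/Cl⁻ (E° = +1.35 V) is the cathode; Cr³⁺/Cr (E° = -0.72 V) is the anode, so E°cell = +2.07 V.
Balancing electrons gives n = 6 (lcm of 2 and 3).
ΔG° = −nFE° = −(6)(96485)(+2.07) = -1,198,344 J = -1198.3 kJ.

-1198.3 kJ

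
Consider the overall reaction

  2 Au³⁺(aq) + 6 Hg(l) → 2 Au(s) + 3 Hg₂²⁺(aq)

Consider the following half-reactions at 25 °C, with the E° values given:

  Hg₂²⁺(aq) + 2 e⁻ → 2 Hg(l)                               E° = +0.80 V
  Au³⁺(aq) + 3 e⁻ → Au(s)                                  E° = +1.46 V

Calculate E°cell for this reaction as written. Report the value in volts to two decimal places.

+0.66 V

The Au³⁺/Au couple has the higher reduction potential, so it is the cathode; Hg₂²⁺/Hg is oxidised at the anode.
E°cell = E°(cathode) − E°(anode) = (+1.46) − (+0.80) = +0.66 V.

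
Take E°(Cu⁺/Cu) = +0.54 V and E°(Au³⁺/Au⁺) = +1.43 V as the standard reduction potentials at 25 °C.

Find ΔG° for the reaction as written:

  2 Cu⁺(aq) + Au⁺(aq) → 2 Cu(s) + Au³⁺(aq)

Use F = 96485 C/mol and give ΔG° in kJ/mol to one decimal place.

As written, Cu⁺/Cu is reduced (cathode) and Au³⁺/Au⁺ is oxidised (anode), so E°cell = (+0.54) − (+1.43) = -0.89 V.
Balancing electrons gives n = 2.
ΔG° = −nFE° = −(2)(96485)(-0.89) = 171,743 J = +171.7 kJ/mol.

+171.7 kJ/mol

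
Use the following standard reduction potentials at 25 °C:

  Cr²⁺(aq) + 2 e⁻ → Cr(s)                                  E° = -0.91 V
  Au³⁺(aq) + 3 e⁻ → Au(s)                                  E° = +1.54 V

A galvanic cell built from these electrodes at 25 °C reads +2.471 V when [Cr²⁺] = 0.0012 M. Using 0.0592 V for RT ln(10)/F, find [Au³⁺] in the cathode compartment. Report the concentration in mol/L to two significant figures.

Au³⁺/Au is the cathode, Cr²⁺/Cr the anode: E°cell = +2.45 V, n = 6.
Overall reaction: 2 Au³⁺(aq) + 3 Cr(s) → 2 Au(s) + 3 Cr²⁺(aq); Q = [Cr²⁺]^3/[Au³⁺]^2.
From E = E° − (0.0592/n) log Q: log Q = (E° − E)·n/0.0592 = (+2.45 − (+2.471))·6/0.0592 = -2.1284.
So 2·log[Au³⁺] = 3·log(0.0012) − log Q = -8.7625 − (-2.1284) = -6.6341; log[Au³⁺] = -6.6341 / 2 = -3.3171; [Au³⁺] = 10^(-3.3171) ≈ 0.00048 M.

0.00048 M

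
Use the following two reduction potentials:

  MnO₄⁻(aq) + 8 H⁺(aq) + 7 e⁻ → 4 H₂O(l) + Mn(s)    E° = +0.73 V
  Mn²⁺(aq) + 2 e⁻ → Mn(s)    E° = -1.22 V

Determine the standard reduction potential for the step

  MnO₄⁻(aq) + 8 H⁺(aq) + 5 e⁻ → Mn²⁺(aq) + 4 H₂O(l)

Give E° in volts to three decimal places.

+1.510 V

Sequential free energies add, so n₃E°₃ = n₁E°₁ + n₂E°₂.
With n₃ = 7, and the known step contributing 2×(-1.22) V, the unknown satisfies 5·E° = 7×(+0.73) − 2×(-1.22) = +7.550.
E° = +7.550 / 5 = +1.510 V.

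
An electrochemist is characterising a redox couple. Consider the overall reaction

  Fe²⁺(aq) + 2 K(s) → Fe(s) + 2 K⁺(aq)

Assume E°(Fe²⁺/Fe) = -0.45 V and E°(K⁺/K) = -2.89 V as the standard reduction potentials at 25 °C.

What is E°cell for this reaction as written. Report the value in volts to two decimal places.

+2.44 V

The Fe²⁺/Fe couple has the higher reduction potential, so it is the cathode; K⁺/K is oxidised at the anode.
E°cell = E°(cathode) − E°(anode) = (-0.45) − (-2.89) = +2.44 V.
Since E°cell > 0, the reaction is spontaneous under standard conditions.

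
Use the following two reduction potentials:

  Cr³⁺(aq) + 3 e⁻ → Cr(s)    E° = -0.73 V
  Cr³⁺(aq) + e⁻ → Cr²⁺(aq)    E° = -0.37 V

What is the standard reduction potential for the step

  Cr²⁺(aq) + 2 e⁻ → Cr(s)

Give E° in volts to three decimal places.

-0.910 V

Sequential free energies add, so n₃E°₃ = n₁E°₁ + n₂E°₂.
With n₃ = 3, and the known step contributing 1×(-0.37) V, the unknown satisfies 2·E° = 3×(-0.73) − 1×(-0.37) = -1.820.
E° = -1.820 / 2 = -0.910 V.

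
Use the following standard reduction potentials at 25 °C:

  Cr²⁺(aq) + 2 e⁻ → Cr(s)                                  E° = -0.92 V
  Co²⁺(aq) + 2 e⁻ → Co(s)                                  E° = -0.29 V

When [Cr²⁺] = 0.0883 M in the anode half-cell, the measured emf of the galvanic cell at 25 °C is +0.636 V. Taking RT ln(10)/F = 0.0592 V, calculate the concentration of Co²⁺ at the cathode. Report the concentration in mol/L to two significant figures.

0.14 M

Co²⁺/Co is the cathode, Cr²⁺/Cr the anode: E°cell = +0.63 V, n = 2.
Overall reaction: Co²⁺(aq) + Cr(s) → Co(s) + Cr²⁺(aq); Q = [Cr²⁺]^1/[Co²⁺]^1.
From E = E° − (0.0592/n) log Q: log Q = (E° − E)·n/0.0592 = (+0.63 − (+0.636))·2/0.0592 = -0.2027.
So 1·log[Co²⁺] = 1·log(0.0883) − log Q = -1.0540 − (-0.2027) = -0.8513; [Co²⁺] = 10^(-0.8513) ≈ 0.14 M.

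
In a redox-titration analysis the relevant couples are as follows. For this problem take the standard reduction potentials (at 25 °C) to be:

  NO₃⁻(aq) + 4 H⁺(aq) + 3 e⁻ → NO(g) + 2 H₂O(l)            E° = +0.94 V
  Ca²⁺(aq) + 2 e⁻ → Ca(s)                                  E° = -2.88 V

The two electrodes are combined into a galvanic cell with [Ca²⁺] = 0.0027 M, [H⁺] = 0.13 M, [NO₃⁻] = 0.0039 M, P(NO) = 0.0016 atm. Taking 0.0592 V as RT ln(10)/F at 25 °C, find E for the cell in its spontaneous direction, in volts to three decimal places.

+3.834 V

NO₃⁻/NO is the cathode (higher E°), Ca²⁺/Ca the anode: E°cell = +0.94 − (-2.88) = +3.82 V, n = 6.
Overall: 2 NO₃⁻(aq) + 8 H⁺(aq) + 3 Ca(s) → 2 NO(g) + 4 H₂O(l) + 3 Ca²⁺(aq)
Q = P(NO)^2·[Ca²⁺]^3 / ([NO₃⁻]^2·[H⁺]^8); log Q = -1.391.
E = E° − (0.0592/n) log Q = +3.82 − (0.0592/6)(-1.391) = +3.834 V.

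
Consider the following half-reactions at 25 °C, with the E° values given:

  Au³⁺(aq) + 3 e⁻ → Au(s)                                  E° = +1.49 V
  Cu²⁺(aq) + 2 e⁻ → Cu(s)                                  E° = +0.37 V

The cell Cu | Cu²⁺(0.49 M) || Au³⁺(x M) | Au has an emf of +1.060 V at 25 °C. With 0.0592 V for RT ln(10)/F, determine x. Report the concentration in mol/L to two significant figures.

Au³⁺/Au is the cathode, Cu²⁺/Cu the anode: E°cell = +1.12 V, n = 6.
Overall reaction: 2 Au³⁺(aq) + 3 Cu(s) → 2 Au(s) + 3 Cu²⁺(aq); Q = [Cu²⁺]^3/[Au³⁺]^2.
From E = E° − (0.0592/n) log Q: log Q = (E° − E)·n/0.0592 = (+1.12 − (+1.060))·6/0.0592 = 6.0811.
So 2·log[Au³⁺] = 3·log(0.49) − log Q = -0.9294 − (6.0811) = -7.0105; log[Au³⁺] = -7.0105 / 2 = -3.5053; [Au³⁺] = 10^(-3.5053) ≈ 0.00031 M.

0.00031 M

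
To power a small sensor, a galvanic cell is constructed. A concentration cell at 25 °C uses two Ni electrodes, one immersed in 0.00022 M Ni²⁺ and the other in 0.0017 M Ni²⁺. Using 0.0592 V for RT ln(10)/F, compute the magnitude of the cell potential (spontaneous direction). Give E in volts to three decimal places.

For a concentration cell E°cell = 0. The 0.0017 M side is the cathode (reduction is favoured where [Ni²⁺] is higher).
With n = 2, E = −(0.0592/2) log([Ni²⁺]ₐₙ/[Ni²⁺]꜀ₐₜ) = −(0.0592/2) log(0.00022/0.0017) = −(0.0592/2)(-0.888) = +0.026 V.

+0.026 V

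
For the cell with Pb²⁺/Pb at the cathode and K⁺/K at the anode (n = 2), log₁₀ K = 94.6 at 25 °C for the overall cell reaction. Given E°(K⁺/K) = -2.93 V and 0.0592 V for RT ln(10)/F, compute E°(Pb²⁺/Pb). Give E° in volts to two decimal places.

E°cell = (0.0592/n)·log K = (0.0592/2)(94.6) = +2.800 V.
Since Pb²⁺/Pb is the cathode and K⁺/K the anode, E°cell = E°(Pb²⁺/Pb) − E°(K⁺/K).
So E°(Pb²⁺/Pb) = E°cell + E°(K⁺/K) = +2.800 + (-2.93) = -0.13 V.

-0.13 V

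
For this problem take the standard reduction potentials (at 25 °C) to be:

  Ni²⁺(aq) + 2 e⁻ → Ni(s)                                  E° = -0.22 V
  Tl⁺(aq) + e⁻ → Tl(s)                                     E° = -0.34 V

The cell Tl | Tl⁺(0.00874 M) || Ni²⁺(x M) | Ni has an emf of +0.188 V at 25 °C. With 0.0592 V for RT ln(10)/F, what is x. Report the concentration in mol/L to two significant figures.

Ni²⁺/Ni is the cathode, Tl⁺/Tl the anode: E°cell = +0.12 V, n = 2.
Overall reaction: Ni²⁺(aq) + 2 Tl(s) → Ni(s) + 2 Tl⁺(aq); Q = [Tl⁺]^2/[Ni²⁺]^1.
From E = E° − (0.0592/n) log Q: log Q = (E° − E)·n/0.0592 = (+0.12 − (+0.188))·2/0.0592 = -2.2973.
So 1·log[Ni²⁺] = 2·log(0.00874) − log Q = -4.1170 − (-2.2973) = -1.8197; [Ni²⁺] = 10^(-1.8197) ≈ 0.015 M.

0.015 M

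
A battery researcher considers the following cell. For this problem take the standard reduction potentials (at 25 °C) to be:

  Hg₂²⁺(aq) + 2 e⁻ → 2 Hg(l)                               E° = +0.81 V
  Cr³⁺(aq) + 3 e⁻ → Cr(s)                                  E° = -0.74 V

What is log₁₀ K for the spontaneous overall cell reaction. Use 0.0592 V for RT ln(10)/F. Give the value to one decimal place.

157.1

Cathode: Hg₂²⁺/Hg; anode: Cr³⁺/Cr. E°cell = +1.55 V, n = 6.
log K = nE°cell / 0.0592 = (6)(+1.55) / 0.0592 = 157.1.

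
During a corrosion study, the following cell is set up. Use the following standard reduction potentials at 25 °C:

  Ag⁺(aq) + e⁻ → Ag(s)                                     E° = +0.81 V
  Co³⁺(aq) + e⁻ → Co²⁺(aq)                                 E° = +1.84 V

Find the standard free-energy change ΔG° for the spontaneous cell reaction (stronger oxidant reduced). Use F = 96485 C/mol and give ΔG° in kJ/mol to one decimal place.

-99.4 kJ/mol

Co³⁺/Co²⁺ (E° = +1.84 V) is the cathode; Ag⁺/Ag (E° = +0.81 V) is the anode, so E°cell = +1.03 V.
Balancing electrons gives n = 1 (lcm of 1 and 1).
ΔG° = −nFE° = −(1)(96485)(+1.03) = -99,380 J = -99.4 kJ/mol.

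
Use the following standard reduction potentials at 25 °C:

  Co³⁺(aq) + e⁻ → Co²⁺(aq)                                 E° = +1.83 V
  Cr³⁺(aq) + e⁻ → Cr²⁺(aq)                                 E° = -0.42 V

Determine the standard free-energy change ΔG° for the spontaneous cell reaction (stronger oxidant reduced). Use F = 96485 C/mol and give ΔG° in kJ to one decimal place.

-217.1 kJ

Co³⁺/Co²⁺ (E° = +1.83 V) is the cathode; Cr³⁺/Cr²⁺ (E° = -0.42 V) is the anode, so E°cell = +2.25 V.
Balancing electrons gives n = 1 (lcm of 1 and 1).
ΔG° = −nFE° = −(1)(96485)(+2.25) = -217,091 J = -217.1 kJ.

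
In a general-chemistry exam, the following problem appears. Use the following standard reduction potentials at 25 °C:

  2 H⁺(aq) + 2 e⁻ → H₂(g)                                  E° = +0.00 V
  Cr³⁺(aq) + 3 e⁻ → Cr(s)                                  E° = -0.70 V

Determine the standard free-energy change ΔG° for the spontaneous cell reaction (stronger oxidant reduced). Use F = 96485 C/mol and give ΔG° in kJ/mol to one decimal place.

-405.2 kJ/mol

H⁺/H₂ (E° = +0.00 V) is the cathode; Cr³⁺/Cr (E° = -0.70 V) is the anode, so E°cell = +0.70 V.
Balancing electrons gives n = 6 (lcm of 2 and 3).
ΔG° = −nFE° = −(6)(96485)(+0.70) = -405,237 J = -405.2 kJ/mol.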